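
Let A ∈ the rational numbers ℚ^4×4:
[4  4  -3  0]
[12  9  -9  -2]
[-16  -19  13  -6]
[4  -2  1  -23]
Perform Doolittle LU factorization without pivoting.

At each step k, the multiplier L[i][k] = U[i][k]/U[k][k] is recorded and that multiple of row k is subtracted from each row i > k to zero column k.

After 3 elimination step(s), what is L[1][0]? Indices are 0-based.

L[1][0] = 3

[col 0] pivot 4
  R1 -= 3*R0 → (0, -3, 0, -2)  (L[1][0] := 3)
  R2 -= -4*R0 → (0, -3, 1, -6)  (L[2][0] := -4)
  R3 -= 1*R0 → (0, -6, 4, -23)  (L[3][0] := 1)
[col 1] pivot -3
  R2 -= 1*R1 → (0, 0, 1, -4)  (L[2][1] := 1)
  R3 -= 2*R1 → (0, 0, 4, -19)  (L[3][1] := 2)
[col 2] pivot 1
  R3 -= 4*R2 → (0, 0, 0, -3)  (L[3][2] := 4)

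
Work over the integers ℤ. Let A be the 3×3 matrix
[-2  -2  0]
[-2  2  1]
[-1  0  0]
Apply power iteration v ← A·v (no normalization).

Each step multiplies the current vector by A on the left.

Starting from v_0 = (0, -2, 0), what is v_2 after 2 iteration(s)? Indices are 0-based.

v_2 = (0, -16, -4)

v_0 = (0, -2, 0).
v_1 = A·v_0 = (4, -4, 0).
v_2 = A·v_1 = (0, -16, -4).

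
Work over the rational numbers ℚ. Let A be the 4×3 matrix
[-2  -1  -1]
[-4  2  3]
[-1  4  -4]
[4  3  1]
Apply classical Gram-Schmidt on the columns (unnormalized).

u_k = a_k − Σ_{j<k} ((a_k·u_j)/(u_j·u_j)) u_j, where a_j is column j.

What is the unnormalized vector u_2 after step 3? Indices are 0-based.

u_2 = (-710/553, 1781/553, -1800/553, 976/553)

Step 1: u_0 = a_0 = (-2, -4, -1, 4).
Step 2: u_1 = a_1 − (2/37)·u_0 = (-33/37, 82/37, 150/37, 103/37).
Step 3: u_2 = a_2 − (-2/37)·u_0 − (-109/553)·u_1 = (-710/553, 1781/553, -1800/553, 976/553).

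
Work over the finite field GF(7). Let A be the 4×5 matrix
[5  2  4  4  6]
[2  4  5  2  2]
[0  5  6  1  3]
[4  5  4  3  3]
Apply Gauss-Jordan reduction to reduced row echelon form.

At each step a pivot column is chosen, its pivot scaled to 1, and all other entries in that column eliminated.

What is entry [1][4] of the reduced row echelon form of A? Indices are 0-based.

pivot(0,0)=5: scale R0 → (1, 6, 5, 5, 4)
  clear (1,0): R1 −= (2)R0 → (0, 6, 2, 6, 1)
  clear (3,0): R3 −= (4)R0 → (0, 2, 5, 4, 1)
pivot(1,1)=6: scale R1 → (0, 1, 5, 1, 6)
  clear (0,1): R0 −= (6)R1 → (1, 0, 3, 6, 3)
  clear (2,1): R2 −= (5)R1 → (0, 0, 2, 3, 1)
  clear (3,1): R3 −= (2)R1 → (0, 0, 2, 2, 3)
pivot(2,2)=2: scale R2 → (0, 0, 1, 5, 4)
  clear (0,2): R0 −= (3)R2 → (1, 0, 0, 5, 5)
  clear (1,2): R1 −= (5)R2 → (0, 1, 0, 4, 0)
  clear (3,2): R3 −= (2)R2 → (0, 0, 0, 6, 2)
pivot(3,3)=6: scale R3 → (0, 0, 0, 1, 5)
  clear (0,3): R0 −= (5)R3 → (1, 0, 0, 0, 1)
  clear (1,3): R1 −= (4)R3 → (0, 1, 0, 0, 1)
  clear (2,3): R2 −= (5)R3 → (0, 0, 1, 0, 0)

M[1][4] = 1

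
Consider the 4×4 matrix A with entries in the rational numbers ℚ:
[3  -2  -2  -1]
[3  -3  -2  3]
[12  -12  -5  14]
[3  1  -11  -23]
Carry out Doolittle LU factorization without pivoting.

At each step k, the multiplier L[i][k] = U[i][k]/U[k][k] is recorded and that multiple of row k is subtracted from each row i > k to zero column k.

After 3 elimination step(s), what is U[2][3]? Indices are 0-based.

[col 0] pivot 3
  R1 -= 1*R0 → (0, -1, 0, 4)  (L[1][0] := 1)
  R2 -= 4*R0 → (0, -4, 3, 18)  (L[2][0] := 4)
  R3 -= 1*R0 → (0, 3, -9, -22)  (L[3][0] := 1)
[col 1] pivot -1
  R2 -= 4*R1 → (0, 0, 3, 2)  (L[2][1] := 4)
  R3 -= -3*R1 → (0, 0, -9, -10)  (L[3][1] := -3)
[col 2] pivot 3
  R3 -= -3*R2 → (0, 0, 0, -4)  (L[3][2] := -3)

U[2][3] = 2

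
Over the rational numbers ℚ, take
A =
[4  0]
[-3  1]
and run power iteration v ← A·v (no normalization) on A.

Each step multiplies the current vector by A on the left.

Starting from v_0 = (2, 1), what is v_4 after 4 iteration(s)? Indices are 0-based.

v_4 = (512, -509)

v_0 = (2, 1).
v_1 = A·v_0 = (8, -5).
v_2 = A·v_1 = (32, -29).
v_3 = A·v_2 = (128, -125).
v_4 = A·v_3 = (512, -509).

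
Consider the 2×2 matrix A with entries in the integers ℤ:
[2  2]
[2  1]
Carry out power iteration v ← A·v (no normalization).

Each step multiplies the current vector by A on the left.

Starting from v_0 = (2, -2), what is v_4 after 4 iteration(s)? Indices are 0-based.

v_4 = (44, 34)

v_0 = (2, -2).
v_1 = A·v_0 = (0, 2).
v_2 = A·v_1 = (4, 2).
v_3 = A·v_2 = (12, 10).
v_4 = A·v_3 = (44, 34).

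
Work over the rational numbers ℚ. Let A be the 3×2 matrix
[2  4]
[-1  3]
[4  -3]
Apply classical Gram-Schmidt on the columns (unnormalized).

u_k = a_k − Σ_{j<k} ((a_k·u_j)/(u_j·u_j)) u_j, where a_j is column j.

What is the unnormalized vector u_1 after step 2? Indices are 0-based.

u_1 = (14/3, 8/3, -5/3)

Step 1: u_0 = a_0 = (2, -1, 4).
Step 2: u_1 = a_1 − (-1/3)·u_0 = (14/3, 8/3, -5/3).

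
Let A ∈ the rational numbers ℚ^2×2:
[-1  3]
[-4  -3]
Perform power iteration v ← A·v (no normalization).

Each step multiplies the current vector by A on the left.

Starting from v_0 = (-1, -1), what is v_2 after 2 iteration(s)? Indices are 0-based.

v_0 = (-1, -1).
v_1 = A·v_0 = (-2, 7).
v_2 = A·v_1 = (23, -13).

v_2 = (23, -13)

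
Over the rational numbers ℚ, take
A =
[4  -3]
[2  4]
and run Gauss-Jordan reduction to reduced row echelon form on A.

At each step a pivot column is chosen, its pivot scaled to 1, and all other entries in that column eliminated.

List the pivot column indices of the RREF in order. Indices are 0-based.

pivot columns: 0, 1

pivot(0,0)=4: scale R0 → (1, -3/4)
  clear (1,0): R1 −= (2)R0 → (0, 11/2)
pivot(1,1)=11/2: scale R1 → (0, 1)
  clear (0,1): R0 −= (-3/4)R1 → (1, 0)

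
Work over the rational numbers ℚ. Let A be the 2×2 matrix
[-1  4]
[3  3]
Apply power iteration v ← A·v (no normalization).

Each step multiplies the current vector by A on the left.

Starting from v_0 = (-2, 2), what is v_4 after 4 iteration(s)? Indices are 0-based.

v_0 = (-2, 2).
v_1 = A·v_0 = (10, 0).
v_2 = A·v_1 = (-10, 30).
v_3 = A·v_2 = (130, 60).
v_4 = A·v_3 = (110, 570).

v_4 = (110, 570)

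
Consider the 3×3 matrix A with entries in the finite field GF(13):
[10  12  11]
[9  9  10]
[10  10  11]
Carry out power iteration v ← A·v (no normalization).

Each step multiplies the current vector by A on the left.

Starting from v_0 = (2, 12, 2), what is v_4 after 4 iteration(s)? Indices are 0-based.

v_4 = (7, 7, 5)

v_0 = (2, 12, 2).
v_1 = A·v_0 = (4, 3, 6).
v_2 = A·v_1 = (12, 6, 6).
v_3 = A·v_2 = (11, 1, 12).
v_4 = A·v_3 = (7, 7, 5).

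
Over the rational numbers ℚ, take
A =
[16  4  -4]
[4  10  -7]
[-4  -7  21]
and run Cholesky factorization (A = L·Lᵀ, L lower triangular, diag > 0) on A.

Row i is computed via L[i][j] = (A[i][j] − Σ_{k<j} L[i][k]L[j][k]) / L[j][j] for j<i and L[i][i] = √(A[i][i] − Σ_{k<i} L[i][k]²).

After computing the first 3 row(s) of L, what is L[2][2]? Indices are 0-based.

L[2][2] = 4

Step 1: L[0][0] = √(16) = 4.
  L[1][0] = (4) / L[0][0] = 1.
Step 2: L[1][1] = √(9) = 3.
  L[2][0] = (-4) / L[0][0] = -1.
  L[2][1] = (-6) / L[1][1] = -2.
Step 3: L[2][2] = √(16) = 4.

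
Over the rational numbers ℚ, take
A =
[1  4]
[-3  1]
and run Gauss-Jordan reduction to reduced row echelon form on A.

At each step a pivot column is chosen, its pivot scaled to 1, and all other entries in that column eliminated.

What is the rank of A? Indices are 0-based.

step 1: normalize row 0 (÷1) = (1, 4)
  row 1: subtract -3×row0 = (0, 13)
step 2: normalize row 1 (÷13) = (0, 1)
  row 0: subtract 4×row1 = (1, 0)

rank = 2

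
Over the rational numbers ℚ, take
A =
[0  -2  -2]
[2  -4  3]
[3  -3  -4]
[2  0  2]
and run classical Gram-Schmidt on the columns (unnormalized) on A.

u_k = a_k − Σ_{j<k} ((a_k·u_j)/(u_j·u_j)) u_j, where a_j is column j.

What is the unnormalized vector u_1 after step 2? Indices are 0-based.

u_1 = (-2, -2, 0, 2)

Step 1: u_0 = a_0 = (0, 2, 3, 2).
Step 2: u_1 = a_1 − (-1)·u_0 = (-2, -2, 0, 2).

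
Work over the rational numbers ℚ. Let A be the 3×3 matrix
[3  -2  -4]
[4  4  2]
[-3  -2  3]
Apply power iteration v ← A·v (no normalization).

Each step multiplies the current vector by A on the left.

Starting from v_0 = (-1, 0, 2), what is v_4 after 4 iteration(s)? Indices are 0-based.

v_4 = (-2421, -1742, 3022)

v_0 = (-1, 0, 2).
v_1 = A·v_0 = (-11, 0, 9).
v_2 = A·v_1 = (-69, -26, 60).
v_3 = A·v_2 = (-395, -260, 439).
v_4 = A·v_3 = (-2421, -1742, 3022).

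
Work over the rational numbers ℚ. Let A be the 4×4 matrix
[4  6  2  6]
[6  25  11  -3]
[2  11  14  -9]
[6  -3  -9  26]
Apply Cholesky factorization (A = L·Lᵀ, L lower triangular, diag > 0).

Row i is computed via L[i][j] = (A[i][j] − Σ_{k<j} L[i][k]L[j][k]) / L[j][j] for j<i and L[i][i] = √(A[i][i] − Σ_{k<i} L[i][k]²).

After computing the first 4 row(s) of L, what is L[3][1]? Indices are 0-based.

Step 1: L[0][0] = √(4) = 2.
  L[1][0] = (6) / L[0][0] = 3.
Step 2: L[1][1] = √(16) = 4.
  L[2][0] = (2) / L[0][0] = 1.
  L[2][1] = (8) / L[1][1] = 2.
Step 3: L[2][2] = √(9) = 3.
  L[3][0] = (6) / L[0][0] = 3.
  L[3][1] = (-12) / L[1][1] = -3.
  L[3][2] = (-6) / L[2][2] = -2.
Step 4: L[3][3] = √(4) = 2.

L[3][1] = -3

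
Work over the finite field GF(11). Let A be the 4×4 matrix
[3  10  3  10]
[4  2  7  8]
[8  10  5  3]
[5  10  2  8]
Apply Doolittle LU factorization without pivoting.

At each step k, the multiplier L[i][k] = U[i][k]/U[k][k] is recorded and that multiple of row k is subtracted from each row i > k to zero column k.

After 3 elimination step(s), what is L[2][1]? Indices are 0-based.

Step 1: pivot at (0,0) is 3.
  row1 ← row1 − (5)·row0  ⇒  L[1][0]=5, U row1=(0, 7, 3, 2)
  row2 ← row2 − (10)·row0  ⇒  L[2][0]=10, U row2=(0, 9, 8, 2)
  row3 ← row3 − (9)·row0  ⇒  L[3][0]=9, U row3=(0, 8, 8, 6)
Step 2: pivot at (1,1) is 7.
  row2 ← row2 − (6)·row1  ⇒  L[2][1]=6, U row2=(0, 0, 1, 1)
  row3 ← row3 − (9)·row1  ⇒  L[3][1]=9, U row3=(0, 0, 3, 10)
Step 3: pivot at (2,2) is 1.
  row3 ← row3 − (3)·row2  ⇒  L[3][2]=3, U row3=(0, 0, 0, 7)

L[2][1] = 6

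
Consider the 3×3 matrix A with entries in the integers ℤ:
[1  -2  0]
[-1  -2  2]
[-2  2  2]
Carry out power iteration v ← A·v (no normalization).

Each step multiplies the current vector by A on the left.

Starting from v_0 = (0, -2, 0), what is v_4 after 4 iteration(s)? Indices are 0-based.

v_0 = (0, -2, 0).
v_1 = A·v_0 = (4, 4, -4).
v_2 = A·v_1 = (-4, -20, -8).
v_3 = A·v_2 = (36, 28, -48).
v_4 = A·v_3 = (-20, -188, -112).

v_4 = (-20, -188, -112)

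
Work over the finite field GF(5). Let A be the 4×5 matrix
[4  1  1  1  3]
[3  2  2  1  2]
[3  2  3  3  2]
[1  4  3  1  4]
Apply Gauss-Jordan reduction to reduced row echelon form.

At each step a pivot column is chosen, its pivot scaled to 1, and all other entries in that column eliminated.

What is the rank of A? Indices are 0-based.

rank = 4

step 1: normalize row 0 (÷4) = (1, 4, 4, 4, 2)
  row 1: subtract 3×row0 = (0, 0, 0, 4, 1)
  row 2: subtract 3×row0 = (0, 0, 1, 1, 1)
  row 3: subtract 1×row0 = (0, 0, 4, 2, 2)
skip col 1 (zero from row 1)
step 2: exchange rows 1,2
step 2: normalize row 1 (÷1) = (0, 0, 1, 1, 1)
  row 0: subtract 4×row1 = (1, 4, 0, 0, 3)
  row 3: subtract 4×row1 = (0, 0, 0, 3, 3)
step 3: normalize row 2 (÷4) = (0, 0, 0, 1, 4)
  row 1: subtract 1×row2 = (0, 0, 1, 0, 2)
  row 3: subtract 3×row2 = (0, 0, 0, 0, 1)
step 4: normalize row 3 (÷1) = (0, 0, 0, 0, 1)
  row 0: subtract 3×row3 = (1, 4, 0, 0, 0)
  row 1: subtract 2×row3 = (0, 0, 1, 0, 0)
  row 2: subtract 4×row3 = (0, 0, 0, 1, 0)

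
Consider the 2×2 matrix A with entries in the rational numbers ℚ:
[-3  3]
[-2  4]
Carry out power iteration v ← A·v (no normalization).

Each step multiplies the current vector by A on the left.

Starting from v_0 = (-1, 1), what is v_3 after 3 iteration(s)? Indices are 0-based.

v_0 = (-1, 1).
v_1 = A·v_0 = (6, 6).
v_2 = A·v_1 = (0, 12).
v_3 = A·v_2 = (36, 48).

v_3 = (36, 48)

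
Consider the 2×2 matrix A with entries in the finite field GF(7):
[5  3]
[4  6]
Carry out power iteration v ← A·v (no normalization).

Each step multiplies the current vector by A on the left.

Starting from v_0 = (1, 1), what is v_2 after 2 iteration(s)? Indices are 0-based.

v_2 = (0, 1)

v_0 = (1, 1).
v_1 = A·v_0 = (1, 3).
v_2 = A·v_1 = (0, 1).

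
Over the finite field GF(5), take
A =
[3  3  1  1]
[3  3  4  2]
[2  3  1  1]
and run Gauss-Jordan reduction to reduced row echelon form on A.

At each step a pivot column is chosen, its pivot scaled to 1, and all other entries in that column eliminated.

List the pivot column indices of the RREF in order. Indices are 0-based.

step 1: normalize row 0 (÷3) = (1, 1, 2, 2)
  row 1: subtract 3×row0 = (0, 0, 3, 1)
  row 2: subtract 2×row0 = (0, 1, 2, 2)
step 2: exchange rows 1,2
step 2: normalize row 1 (÷1) = (0, 1, 2, 2)
  row 0: subtract 1×row1 = (1, 0, 0, 0)
step 3: normalize row 2 (÷3) = (0, 0, 1, 2)
  row 1: subtract 2×row2 = (0, 1, 0, 3)

pivot columns: 0, 1, 2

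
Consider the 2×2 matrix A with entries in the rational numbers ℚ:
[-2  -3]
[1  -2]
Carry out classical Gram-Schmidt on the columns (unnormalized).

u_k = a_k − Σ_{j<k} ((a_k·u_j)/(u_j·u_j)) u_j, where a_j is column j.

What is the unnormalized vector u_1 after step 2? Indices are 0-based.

Step 1: u_0 = a_0 = (-2, 1).
Step 2: u_1 = a_1 − (4/5)·u_0 = (-7/5, -14/5).

u_1 = (-7/5, -14/5)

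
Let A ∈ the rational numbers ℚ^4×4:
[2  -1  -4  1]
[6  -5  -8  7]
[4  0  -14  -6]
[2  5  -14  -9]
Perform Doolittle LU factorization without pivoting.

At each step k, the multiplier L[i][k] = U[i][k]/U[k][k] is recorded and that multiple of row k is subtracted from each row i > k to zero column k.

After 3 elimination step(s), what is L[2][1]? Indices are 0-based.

Step 1: pivot at (0,0) is 2.
  row1 ← row1 − (3)·row0  ⇒  L[1][0]=3, U row1=(0, -2, 4, 4)
  row2 ← row2 − (2)·row0  ⇒  L[2][0]=2, U row2=(0, 2, -6, -8)
  row3 ← row3 − (1)·row0  ⇒  L[3][0]=1, U row3=(0, 6, -10, -10)
Step 2: pivot at (1,1) is -2.
  row2 ← row2 − (-1)·row1  ⇒  L[2][1]=-1, U row2=(0, 0, -2, -4)
  row3 ← row3 − (-3)·row1  ⇒  L[3][1]=-3, U row3=(0, 0, 2, 2)
Step 3: pivot at (2,2) is -2.
  row3 ← row3 − (-1)·row2  ⇒  L[3][2]=-1, U row3=(0, 0, 0, -2)

L[2][1] = -1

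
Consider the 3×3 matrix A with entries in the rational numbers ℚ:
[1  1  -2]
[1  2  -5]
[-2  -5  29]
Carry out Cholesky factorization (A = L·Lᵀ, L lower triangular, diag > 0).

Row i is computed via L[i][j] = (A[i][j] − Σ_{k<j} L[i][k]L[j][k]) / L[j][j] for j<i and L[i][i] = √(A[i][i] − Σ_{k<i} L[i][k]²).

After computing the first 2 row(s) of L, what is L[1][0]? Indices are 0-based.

L[1][0] = 1

Step 1: L[0][0] = √(1) = 1.
  L[1][0] = (1) / L[0][0] = 1.
Step 2: L[1][1] = √(1) = 1.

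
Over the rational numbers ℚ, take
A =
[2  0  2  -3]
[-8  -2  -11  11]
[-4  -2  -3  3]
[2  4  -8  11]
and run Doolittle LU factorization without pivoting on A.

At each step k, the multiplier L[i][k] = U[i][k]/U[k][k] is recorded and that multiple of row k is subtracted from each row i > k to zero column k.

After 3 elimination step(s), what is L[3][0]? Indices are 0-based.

Step 1: pivot at (0,0) is 2.
  row1 ← row1 − (-4)·row0  ⇒  L[1][0]=-4, U row1=(0, -2, -3, -1)
  row2 ← row2 − (-2)·row0  ⇒  L[2][0]=-2, U row2=(0, -2, 1, -3)
  row3 ← row3 − (1)·row0  ⇒  L[3][0]=1, U row3=(0, 4, -10, 14)
Step 2: pivot at (1,1) is -2.
  row2 ← row2 − (1)·row1  ⇒  L[2][1]=1, U row2=(0, 0, 4, -2)
  row3 ← row3 − (-2)·row1  ⇒  L[3][1]=-2, U row3=(0, 0, -16, 12)
Step 3: pivot at (2,2) is 4.
  row3 ← row3 − (-4)·row2  ⇒  L[3][2]=-4, U row3=(0, 0, 0, 4)

L[3][0] = 1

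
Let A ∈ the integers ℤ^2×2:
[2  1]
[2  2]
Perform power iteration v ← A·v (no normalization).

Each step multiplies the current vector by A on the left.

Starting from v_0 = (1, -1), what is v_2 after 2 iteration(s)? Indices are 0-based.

v_0 = (1, -1).
v_1 = A·v_0 = (1, 0).
v_2 = A·v_1 = (2, 2).

v_2 = (2, 2)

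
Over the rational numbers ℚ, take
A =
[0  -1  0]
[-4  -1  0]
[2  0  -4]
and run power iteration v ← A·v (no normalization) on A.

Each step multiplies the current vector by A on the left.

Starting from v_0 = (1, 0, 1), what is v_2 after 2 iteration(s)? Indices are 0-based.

v_0 = (1, 0, 1).
v_1 = A·v_0 = (0, -4, -2).
v_2 = A·v_1 = (4, 4, 8).

v_2 = (4, 4, 8)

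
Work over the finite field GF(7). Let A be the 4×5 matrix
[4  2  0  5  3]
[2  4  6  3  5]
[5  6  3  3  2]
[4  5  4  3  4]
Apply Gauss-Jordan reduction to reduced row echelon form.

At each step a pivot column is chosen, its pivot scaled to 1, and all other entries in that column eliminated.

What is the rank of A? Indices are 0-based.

[1] R0 /= 4  ⇒  (1, 4, 0, 3, 6)
     R1 -= 2·R0  ⇒  (0, 3, 6, 4, 0)
     R2 -= 5·R0  ⇒  (0, 0, 3, 2, 0)
     R3 -= 4·R0  ⇒  (0, 3, 4, 5, 1)
[2] R1 /= 3  ⇒  (0, 1, 2, 6, 0)
     R0 -= 4·R1  ⇒  (1, 0, 6, 0, 6)
     R3 -= 3·R1  ⇒  (0, 0, 5, 1, 1)
[3] R2 /= 3  ⇒  (0, 0, 1, 3, 0)
     R0 -= 6·R2  ⇒  (1, 0, 0, 3, 6)
     R1 -= 2·R2  ⇒  (0, 1, 0, 0, 0)
     R3 -= 5·R2  ⇒  (0, 0, 0, 0, 1)
column 3 empty below row 3
[4] R3 /= 1  ⇒  (0, 0, 0, 0, 1)
     R0 -= 6·R3  ⇒  (1, 0, 0, 3, 0)

rank = 4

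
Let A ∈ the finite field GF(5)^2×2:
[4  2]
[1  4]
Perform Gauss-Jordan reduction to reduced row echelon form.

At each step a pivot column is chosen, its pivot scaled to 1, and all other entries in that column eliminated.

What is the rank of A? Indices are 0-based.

rank = 2

pivot(0,0)=4: scale R0 → (1, 3)
  clear (1,0): R1 −= (1)R0 → (0, 1)
pivot(1,1)=1: scale R1 → (0, 1)
  clear (0,1): R0 −= (3)R1 → (1, 0)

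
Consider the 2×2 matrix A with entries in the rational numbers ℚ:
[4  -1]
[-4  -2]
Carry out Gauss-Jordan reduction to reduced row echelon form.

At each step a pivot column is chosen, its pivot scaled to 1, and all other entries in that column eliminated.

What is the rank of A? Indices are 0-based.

pivot(0,0)=4: scale R0 → (1, -1/4)
  clear (1,0): R1 −= (-4)R0 → (0, -3)
pivot(1,1)=-3: scale R1 → (0, 1)
  clear (0,1): R0 −= (-1/4)R1 → (1, 0)

rank = 2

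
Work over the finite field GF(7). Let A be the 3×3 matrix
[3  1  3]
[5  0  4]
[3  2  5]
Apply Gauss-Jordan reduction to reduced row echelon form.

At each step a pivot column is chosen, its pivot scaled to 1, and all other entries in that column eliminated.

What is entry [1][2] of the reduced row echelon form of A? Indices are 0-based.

[1] R0 /= 3  ⇒  (1, 5, 1)
     R1 -= 5·R0  ⇒  (0, 3, 6)
     R2 -= 3·R0  ⇒  (0, 1, 2)
[2] R1 /= 3  ⇒  (0, 1, 2)
     R0 -= 5·R1  ⇒  (1, 0, 5)
     R2 -= 1·R1  ⇒  (0, 0, 0)
column 2 empty below row 2

M[1][2] = 2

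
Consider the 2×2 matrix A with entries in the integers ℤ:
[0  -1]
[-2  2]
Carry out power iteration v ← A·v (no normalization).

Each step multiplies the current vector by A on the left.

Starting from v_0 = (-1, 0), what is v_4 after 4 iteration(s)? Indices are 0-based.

v_0 = (-1, 0).
v_1 = A·v_0 = (0, 2).
v_2 = A·v_1 = (-2, 4).
v_3 = A·v_2 = (-4, 12).
v_4 = A·v_3 = (-12, 32).

v_4 = (-12, 32)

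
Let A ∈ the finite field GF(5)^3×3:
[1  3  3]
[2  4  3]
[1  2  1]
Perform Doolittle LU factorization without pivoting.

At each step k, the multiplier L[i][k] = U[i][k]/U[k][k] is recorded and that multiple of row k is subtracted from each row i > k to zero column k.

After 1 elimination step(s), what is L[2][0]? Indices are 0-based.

k=0: U[0][0]=1
  eliminate (1,0): mult=2, new row 1: (0, 3, 2); set L[1][0]=2
  eliminate (2,0): mult=1, new row 2: (0, 4, 3); set L[2][0]=1

L[2][0] = 1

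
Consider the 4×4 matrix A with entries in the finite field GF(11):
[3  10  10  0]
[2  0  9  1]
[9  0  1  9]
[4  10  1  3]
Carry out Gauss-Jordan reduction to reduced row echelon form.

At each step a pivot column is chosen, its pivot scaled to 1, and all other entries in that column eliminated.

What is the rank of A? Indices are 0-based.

[1] R0 /= 3  ⇒  (1, 7, 7, 0)
     R1 -= 2·R0  ⇒  (0, 8, 6, 1)
     R2 -= 9·R0  ⇒  (0, 3, 4, 9)
     R3 -= 4·R0  ⇒  (0, 4, 6, 3)
[2] R1 /= 8  ⇒  (0, 1, 9, 7)
     R0 -= 7·R1  ⇒  (1, 0, 10, 6)
     R2 -= 3·R1  ⇒  (0, 0, 10, 10)
     R3 -= 4·R1  ⇒  (0, 0, 3, 8)
[3] R2 /= 10  ⇒  (0, 0, 1, 1)
     R0 -= 10·R2  ⇒  (1, 0, 0, 7)
     R1 -= 9·R2  ⇒  (0, 1, 0, 9)
     R3 -= 3·R2  ⇒  (0, 0, 0, 5)
[4] R3 /= 5  ⇒  (0, 0, 0, 1)
     R0 -= 7·R3  ⇒  (1, 0, 0, 0)
     R1 -= 9·R3  ⇒  (0, 1, 0, 0)
     R2 -= 1·R3  ⇒  (0, 0, 1, 0)

rank = 4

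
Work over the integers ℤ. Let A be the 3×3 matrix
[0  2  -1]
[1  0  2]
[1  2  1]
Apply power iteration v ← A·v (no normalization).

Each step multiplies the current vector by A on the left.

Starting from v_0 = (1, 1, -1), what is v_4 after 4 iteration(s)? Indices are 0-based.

v_0 = (1, 1, -1).
v_1 = A·v_0 = (3, -1, 2).
v_2 = A·v_1 = (-4, 7, 3).
v_3 = A·v_2 = (11, 2, 13).
v_4 = A·v_3 = (-9, 37, 28).

v_4 = (-9, 37, 28)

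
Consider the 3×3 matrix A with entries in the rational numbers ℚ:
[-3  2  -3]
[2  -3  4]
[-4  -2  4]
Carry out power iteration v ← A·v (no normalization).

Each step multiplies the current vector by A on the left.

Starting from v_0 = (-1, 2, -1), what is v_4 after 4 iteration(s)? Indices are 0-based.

v_4 = (-1450, 1440, -704)

v_0 = (-1, 2, -1).
v_1 = A·v_0 = (10, -12, -4).
v_2 = A·v_1 = (-42, 40, -32).
v_3 = A·v_2 = (302, -332, -40).
v_4 = A·v_3 = (-1450, 1440, -704).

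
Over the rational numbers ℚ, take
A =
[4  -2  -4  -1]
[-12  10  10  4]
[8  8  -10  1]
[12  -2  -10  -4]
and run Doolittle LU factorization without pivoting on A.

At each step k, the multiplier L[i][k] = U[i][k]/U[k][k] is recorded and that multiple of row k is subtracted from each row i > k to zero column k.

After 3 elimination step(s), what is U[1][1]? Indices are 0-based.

[col 0] pivot 4
  R1 -= -3*R0 → (0, 4, -2, 1)  (L[1][0] := -3)
  R2 -= 2*R0 → (0, 12, -2, 3)  (L[2][0] := 2)
  R3 -= 3*R0 → (0, 4, 2, -1)  (L[3][0] := 3)
[col 1] pivot 4
  R2 -= 3*R1 → (0, 0, 4, 0)  (L[2][1] := 3)
  R3 -= 1*R1 → (0, 0, 4, -2)  (L[3][1] := 1)
[col 2] pivot 4
  R3 -= 1*R2 → (0, 0, 0, -2)  (L[3][2] := 1)

U[1][1] = 4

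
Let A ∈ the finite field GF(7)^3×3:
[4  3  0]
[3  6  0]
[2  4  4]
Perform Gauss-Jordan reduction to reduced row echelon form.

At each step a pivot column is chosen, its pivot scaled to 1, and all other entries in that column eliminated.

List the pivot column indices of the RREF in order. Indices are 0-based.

pivot columns: 0, 1, 2

step 1: normalize row 0 (÷4) = (1, 6, 0)
  row 1: subtract 3×row0 = (0, 2, 0)
  row 2: subtract 2×row0 = (0, 6, 4)
step 2: normalize row 1 (÷2) = (0, 1, 0)
  row 0: subtract 6×row1 = (1, 0, 0)
  row 2: subtract 6×row1 = (0, 0, 4)
step 3: normalize row 2 (÷4) = (0, 0, 1)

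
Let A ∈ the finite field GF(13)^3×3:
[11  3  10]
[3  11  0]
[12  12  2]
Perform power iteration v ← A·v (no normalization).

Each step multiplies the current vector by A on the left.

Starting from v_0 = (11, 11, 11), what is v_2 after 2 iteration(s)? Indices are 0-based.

v_2 = (12, 3, 11)

v_0 = (11, 11, 11).
v_1 = A·v_0 = (4, 11, 0).
v_2 = A·v_1 = (12, 3, 11).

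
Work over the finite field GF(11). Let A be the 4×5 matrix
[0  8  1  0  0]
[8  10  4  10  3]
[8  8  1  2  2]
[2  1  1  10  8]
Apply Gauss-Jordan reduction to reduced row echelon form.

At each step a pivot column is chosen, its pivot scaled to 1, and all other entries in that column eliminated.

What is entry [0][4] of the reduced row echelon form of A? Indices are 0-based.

M[0][4] = 4

step 1: exchange rows 0,1
step 1: normalize row 0 (÷8) = (1, 4, 6, 4, 10)
  row 2: subtract 8×row0 = (0, 9, 8, 3, 10)
  row 3: subtract 2×row0 = (0, 4, 0, 2, 10)
step 2: normalize row 1 (÷8) = (0, 1, 7, 0, 0)
  row 0: subtract 4×row1 = (1, 0, 0, 4, 10)
  row 2: subtract 9×row1 = (0, 0, 0, 3, 10)
  row 3: subtract 4×row1 = (0, 0, 5, 2, 10)
step 3: exchange rows 2,3
step 3: normalize row 2 (÷5) = (0, 0, 1, 7, 2)
  row 1: subtract 7×row2 = (0, 1, 0, 6, 8)
step 4: normalize row 3 (÷3) = (0, 0, 0, 1, 7)
  row 0: subtract 4×row3 = (1, 0, 0, 0, 4)
  row 1: subtract 6×row3 = (0, 1, 0, 0, 10)
  row 2: subtract 7×row3 = (0, 0, 1, 0, 8)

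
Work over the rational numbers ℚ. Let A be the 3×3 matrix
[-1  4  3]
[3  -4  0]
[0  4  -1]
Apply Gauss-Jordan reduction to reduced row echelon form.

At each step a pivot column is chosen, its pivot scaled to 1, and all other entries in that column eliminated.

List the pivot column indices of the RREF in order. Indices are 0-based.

pivot columns: 0, 1, 2

pivot(0,0)=-1: scale R0 → (1, -4, -3)
  clear (1,0): R1 −= (3)R0 → (0, 8, 9)
pivot(1,1)=8: scale R1 → (0, 1, 9/8)
  clear (0,1): R0 −= (-4)R1 → (1, 0, 3/2)
  clear (2,1): R2 −= (4)R1 → (0, 0, -11/2)
pivot(2,2)=-11/2: scale R2 → (0, 0, 1)
  clear (0,2): R0 −= (3/2)R2 → (1, 0, 0)
  clear (1,2): R1 −= (9/8)R2 → (0, 1, 0)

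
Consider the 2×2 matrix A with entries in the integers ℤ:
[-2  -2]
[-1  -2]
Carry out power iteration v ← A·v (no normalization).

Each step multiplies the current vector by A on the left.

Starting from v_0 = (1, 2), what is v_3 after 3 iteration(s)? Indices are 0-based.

v_0 = (1, 2).
v_1 = A·v_0 = (-6, -5).
v_2 = A·v_1 = (22, 16).
v_3 = A·v_2 = (-76, -54).

v_3 = (-76, -54)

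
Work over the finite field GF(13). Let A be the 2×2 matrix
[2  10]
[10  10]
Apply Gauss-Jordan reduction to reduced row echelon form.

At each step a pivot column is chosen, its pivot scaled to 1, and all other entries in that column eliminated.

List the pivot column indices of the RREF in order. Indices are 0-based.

pivot columns: 0, 1

[1] R0 /= 2  ⇒  (1, 5)
     R1 -= 10·R0  ⇒  (0, 12)
[2] R1 /= 12  ⇒  (0, 1)
     R0 -= 5·R1  ⇒  (1, 0)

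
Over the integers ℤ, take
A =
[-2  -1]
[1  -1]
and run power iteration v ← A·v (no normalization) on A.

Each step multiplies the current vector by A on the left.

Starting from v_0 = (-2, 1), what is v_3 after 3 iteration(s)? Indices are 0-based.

v_3 = (0, -9)

v_0 = (-2, 1).
v_1 = A·v_0 = (3, -3).
v_2 = A·v_1 = (-3, 6).
v_3 = A·v_2 = (0, -9).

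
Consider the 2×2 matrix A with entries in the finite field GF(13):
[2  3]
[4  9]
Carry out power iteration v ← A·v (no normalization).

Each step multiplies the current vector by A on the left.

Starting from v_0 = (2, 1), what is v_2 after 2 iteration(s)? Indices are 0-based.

v_0 = (2, 1).
v_1 = A·v_0 = (7, 4).
v_2 = A·v_1 = (0, 12).

v_2 = (0, 12)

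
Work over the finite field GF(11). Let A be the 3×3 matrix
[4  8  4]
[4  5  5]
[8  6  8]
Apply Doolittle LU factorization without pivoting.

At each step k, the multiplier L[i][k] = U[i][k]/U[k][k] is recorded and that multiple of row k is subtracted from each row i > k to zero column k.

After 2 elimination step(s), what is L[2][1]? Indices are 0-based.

L[2][1] = 7

Step 1: pivot at (0,0) is 4.
  row1 ← row1 − (1)·row0  ⇒  L[1][0]=1, U row1=(0, 8, 1)
  row2 ← row2 − (2)·row0  ⇒  L[2][0]=2, U row2=(0, 1, 0)
Step 2: pivot at (1,1) is 8.
  row2 ← row2 − (7)·row1  ⇒  L[2][1]=7, U row2=(0, 0, 4)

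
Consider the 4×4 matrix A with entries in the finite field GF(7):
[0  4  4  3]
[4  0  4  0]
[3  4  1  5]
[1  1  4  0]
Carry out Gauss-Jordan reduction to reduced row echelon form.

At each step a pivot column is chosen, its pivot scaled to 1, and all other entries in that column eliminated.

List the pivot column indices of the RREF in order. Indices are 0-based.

[1] R0 <-> R1
[1] R0 /= 4  ⇒  (1, 0, 1, 0)
     R2 -= 3·R0  ⇒  (0, 4, 5, 5)
     R3 -= 1·R0  ⇒  (0, 1, 3, 0)
[2] R1 /= 4  ⇒  (0, 1, 1, 6)
     R2 -= 4·R1  ⇒  (0, 0, 1, 2)
     R3 -= 1·R1  ⇒  (0, 0, 2, 1)
[3] R2 /= 1  ⇒  (0, 0, 1, 2)
     R0 -= 1·R2  ⇒  (1, 0, 0, 5)
     R1 -= 1·R2  ⇒  (0, 1, 0, 4)
     R3 -= 2·R2  ⇒  (0, 0, 0, 4)
[4] R3 /= 4  ⇒  (0, 0, 0, 1)
     R0 -= 5·R3  ⇒  (1, 0, 0, 0)
     R1 -= 4·R3  ⇒  (0, 1, 0, 0)
     R2 -= 2·R3  ⇒  (0, 0, 1, 0)

pivot columns: 0, 1, 2, 3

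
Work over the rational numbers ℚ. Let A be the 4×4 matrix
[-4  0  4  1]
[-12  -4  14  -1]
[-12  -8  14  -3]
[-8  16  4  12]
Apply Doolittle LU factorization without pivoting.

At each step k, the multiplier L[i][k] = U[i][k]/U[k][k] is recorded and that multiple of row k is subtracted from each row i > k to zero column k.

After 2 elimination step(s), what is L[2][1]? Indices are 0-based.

[col 0] pivot -4
  R1 -= 3*R0 → (0, -4, 2, -4)  (L[1][0] := 3)
  R2 -= 3*R0 → (0, -8, 2, -6)  (L[2][0] := 3)
  R3 -= 2*R0 → (0, 16, -4, 10)  (L[3][0] := 2)
[col 1] pivot -4
  R2 -= 2*R1 → (0, 0, -2, 2)  (L[2][1] := 2)
  R3 -= -4*R1 → (0, 0, 4, -6)  (L[3][1] := -4)

L[2][1] = 2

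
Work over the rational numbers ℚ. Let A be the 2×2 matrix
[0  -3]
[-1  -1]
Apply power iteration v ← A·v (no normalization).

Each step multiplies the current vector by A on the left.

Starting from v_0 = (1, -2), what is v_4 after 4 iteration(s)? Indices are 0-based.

v_0 = (1, -2).
v_1 = A·v_0 = (6, 1).
v_2 = A·v_1 = (-3, -7).
v_3 = A·v_2 = (21, 10).
v_4 = A·v_3 = (-30, -31).

v_4 = (-30, -31)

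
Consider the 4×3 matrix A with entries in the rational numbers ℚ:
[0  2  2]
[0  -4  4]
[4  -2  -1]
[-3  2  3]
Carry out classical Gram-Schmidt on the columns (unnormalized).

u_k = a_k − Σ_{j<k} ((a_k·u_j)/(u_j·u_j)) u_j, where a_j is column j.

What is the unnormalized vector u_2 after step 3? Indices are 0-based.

Step 1: u_0 = a_0 = (0, 0, 4, -3).
Step 2: u_1 = a_1 − (-14/25)·u_0 = (2, -4, 6/25, 8/25).
Step 3: u_2 = a_2 − (-13/25)·u_0 − (-47/84)·u_1 = (131/42, 37/21, 17/14, 34/21).

u_2 = (131/42, 37/21, 17/14, 34/21)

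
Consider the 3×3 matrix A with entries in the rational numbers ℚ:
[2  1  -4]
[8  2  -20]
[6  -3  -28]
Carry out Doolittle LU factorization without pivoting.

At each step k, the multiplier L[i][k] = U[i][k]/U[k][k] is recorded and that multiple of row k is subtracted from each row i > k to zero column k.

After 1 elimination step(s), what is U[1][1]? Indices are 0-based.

U[1][1] = -2

Step 1: pivot at (0,0) is 2.
  row1 ← row1 − (4)·row0  ⇒  L[1][0]=4, U row1=(0, -2, -4)
  row2 ← row2 − (3)·row0  ⇒  L[2][0]=3, U row2=(0, -6, -16)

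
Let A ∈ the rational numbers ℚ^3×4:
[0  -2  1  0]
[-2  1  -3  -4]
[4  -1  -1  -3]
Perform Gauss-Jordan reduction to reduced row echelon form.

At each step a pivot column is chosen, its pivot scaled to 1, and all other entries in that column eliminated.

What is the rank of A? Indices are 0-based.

rank = 3

step 1: exchange rows 0,1
step 1: normalize row 0 (÷-2) = (1, -1/2, 3/2, 2)
  row 2: subtract 4×row0 = (0, 1, -7, -11)
step 2: normalize row 1 (÷-2) = (0, 1, -1/2, 0)
  row 0: subtract -1/2×row1 = (1, 0, 5/4, 2)
  row 2: subtract 1×row1 = (0, 0, -13/2, -11)
step 3: normalize row 2 (÷-13/2) = (0, 0, 1, 22/13)
  row 0: subtract 5/4×row2 = (1, 0, 0, -3/26)
  row 1: subtract -1/2×row2 = (0, 1, 0, 11/13)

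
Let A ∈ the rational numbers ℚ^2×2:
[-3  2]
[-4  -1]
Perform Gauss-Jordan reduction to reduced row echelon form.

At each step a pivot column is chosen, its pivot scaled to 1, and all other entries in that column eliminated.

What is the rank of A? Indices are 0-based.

[1] R0 /= -3  ⇒  (1, -2/3)
     R1 -= -4·R0  ⇒  (0, -11/3)
[2] R1 /= -11/3  ⇒  (0, 1)
     R0 -= -2/3·R1  ⇒  (1, 0)

rank = 2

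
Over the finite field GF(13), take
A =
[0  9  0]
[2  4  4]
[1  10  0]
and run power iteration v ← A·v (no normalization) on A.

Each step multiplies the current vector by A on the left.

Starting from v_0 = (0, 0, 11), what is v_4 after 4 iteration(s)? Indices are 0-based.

v_4 = (2, 12, 6)

v_0 = (0, 0, 11).
v_1 = A·v_0 = (0, 5, 0).
v_2 = A·v_1 = (6, 7, 11).
v_3 = A·v_2 = (11, 6, 11).
v_4 = A·v_3 = (2, 12, 6).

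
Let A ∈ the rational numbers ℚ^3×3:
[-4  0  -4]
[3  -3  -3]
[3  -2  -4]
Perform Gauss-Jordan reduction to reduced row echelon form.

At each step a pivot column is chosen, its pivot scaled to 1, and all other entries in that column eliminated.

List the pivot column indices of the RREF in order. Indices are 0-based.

step 1: normalize row 0 (÷-4) = (1, 0, 1)
  row 1: subtract 3×row0 = (0, -3, -6)
  row 2: subtract 3×row0 = (0, -2, -7)
step 2: normalize row 1 (÷-3) = (0, 1, 2)
  row 2: subtract -2×row1 = (0, 0, -3)
step 3: normalize row 2 (÷-3) = (0, 0, 1)
  row 0: subtract 1×row2 = (1, 0, 0)
  row 1: subtract 2×row2 = (0, 1, 0)

pivot columns: 0, 1, 2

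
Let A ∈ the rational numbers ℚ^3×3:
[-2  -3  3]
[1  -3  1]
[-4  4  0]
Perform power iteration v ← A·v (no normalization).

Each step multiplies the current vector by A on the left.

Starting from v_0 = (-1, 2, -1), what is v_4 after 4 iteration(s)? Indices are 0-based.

v_4 = (5, -376, 920)

v_0 = (-1, 2, -1).
v_1 = A·v_0 = (-7, -8, 12).
v_2 = A·v_1 = (74, 29, -4).
v_3 = A·v_2 = (-247, -17, -180).
v_4 = A·v_3 = (5, -376, 920).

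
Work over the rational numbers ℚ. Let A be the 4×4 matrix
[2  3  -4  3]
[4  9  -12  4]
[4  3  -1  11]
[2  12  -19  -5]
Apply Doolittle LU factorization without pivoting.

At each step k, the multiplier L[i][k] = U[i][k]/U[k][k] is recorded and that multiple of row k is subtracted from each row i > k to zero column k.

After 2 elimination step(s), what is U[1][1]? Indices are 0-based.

U[1][1] = 3

k=0: U[0][0]=2
  eliminate (1,0): mult=2, new row 1: (0, 3, -4, -2); set L[1][0]=2
  eliminate (2,0): mult=2, new row 2: (0, -3, 7, 5); set L[2][0]=2
  eliminate (3,0): mult=1, new row 3: (0, 9, -15, -8); set L[3][0]=1
k=1: U[1][1]=3
  eliminate (2,1): mult=-1, new row 2: (0, 0, 3, 3); set L[2][1]=-1
  eliminate (3,1): mult=3, new row 3: (0, 0, -3, -2); set L[3][1]=3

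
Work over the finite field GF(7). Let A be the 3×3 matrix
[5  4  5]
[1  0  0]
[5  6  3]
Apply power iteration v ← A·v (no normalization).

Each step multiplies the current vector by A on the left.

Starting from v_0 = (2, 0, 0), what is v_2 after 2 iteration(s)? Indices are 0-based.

v_2 = (3, 3, 1)

v_0 = (2, 0, 0).
v_1 = A·v_0 = (3, 2, 3).
v_2 = A·v_1 = (3, 3, 1).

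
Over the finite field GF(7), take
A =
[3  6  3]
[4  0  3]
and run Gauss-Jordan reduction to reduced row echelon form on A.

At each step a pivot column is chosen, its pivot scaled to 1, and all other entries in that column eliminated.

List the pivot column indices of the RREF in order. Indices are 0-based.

pivot columns: 0, 1

step 1: normalize row 0 (÷3) = (1, 2, 1)
  row 1: subtract 4×row0 = (0, 6, 6)
step 2: normalize row 1 (÷6) = (0, 1, 1)
  row 0: subtract 2×row1 = (1, 0, 6)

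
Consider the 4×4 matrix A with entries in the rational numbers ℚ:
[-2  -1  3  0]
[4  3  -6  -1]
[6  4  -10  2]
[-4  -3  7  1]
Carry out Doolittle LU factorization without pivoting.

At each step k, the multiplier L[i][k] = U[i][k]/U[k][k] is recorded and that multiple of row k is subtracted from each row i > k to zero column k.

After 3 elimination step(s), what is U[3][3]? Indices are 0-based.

U[3][3] = 3

k=0: U[0][0]=-2
  eliminate (1,0): mult=-2, new row 1: (0, 1, 0, -1); set L[1][0]=-2
  eliminate (2,0): mult=-3, new row 2: (0, 1, -1, 2); set L[2][0]=-3
  eliminate (3,0): mult=2, new row 3: (0, -1, 1, 1); set L[3][0]=2
k=1: U[1][1]=1
  eliminate (2,1): mult=1, new row 2: (0, 0, -1, 3); set L[2][1]=1
  eliminate (3,1): mult=-1, new row 3: (0, 0, 1, 0); set L[3][1]=-1
k=2: U[2][2]=-1
  eliminate (3,2): mult=-1, new row 3: (0, 0, 0, 3); set L[3][2]=-1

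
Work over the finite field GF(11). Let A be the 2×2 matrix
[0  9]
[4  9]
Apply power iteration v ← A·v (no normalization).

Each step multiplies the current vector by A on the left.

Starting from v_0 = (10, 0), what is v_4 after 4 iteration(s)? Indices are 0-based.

v_0 = (10, 0).
v_1 = A·v_0 = (0, 7).
v_2 = A·v_1 = (8, 8).
v_3 = A·v_2 = (6, 5).
v_4 = A·v_3 = (1, 3).

v_4 = (1, 3)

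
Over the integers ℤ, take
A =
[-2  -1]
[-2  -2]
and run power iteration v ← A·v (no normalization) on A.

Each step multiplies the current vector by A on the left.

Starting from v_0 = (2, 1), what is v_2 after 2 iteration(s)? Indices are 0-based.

v_2 = (16, 22)

v_0 = (2, 1).
v_1 = A·v_0 = (-5, -6).
v_2 = A·v_1 = (16, 22).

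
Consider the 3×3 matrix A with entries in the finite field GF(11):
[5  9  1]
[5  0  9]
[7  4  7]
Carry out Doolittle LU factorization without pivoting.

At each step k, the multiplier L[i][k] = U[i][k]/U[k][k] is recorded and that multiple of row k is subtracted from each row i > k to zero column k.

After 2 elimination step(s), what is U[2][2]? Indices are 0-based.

U[2][2] = 7

[col 0] pivot 5
  R1 -= 1*R0 → (0, 2, 8)  (L[1][0] := 1)
  R2 -= 8*R0 → (0, 9, 10)  (L[2][0] := 8)
[col 1] pivot 2
  R2 -= 10*R1 → (0, 0, 7)  (L[2][1] := 10)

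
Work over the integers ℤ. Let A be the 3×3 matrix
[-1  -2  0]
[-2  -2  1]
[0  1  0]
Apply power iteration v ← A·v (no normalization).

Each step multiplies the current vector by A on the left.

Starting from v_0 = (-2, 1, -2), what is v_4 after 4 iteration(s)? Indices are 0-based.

v_0 = (-2, 1, -2).
v_1 = A·v_0 = (0, 0, 1).
v_2 = A·v_1 = (0, 1, 0).
v_3 = A·v_2 = (-2, -2, 1).
v_4 = A·v_3 = (6, 9, -2).

v_4 = (6, 9, -2)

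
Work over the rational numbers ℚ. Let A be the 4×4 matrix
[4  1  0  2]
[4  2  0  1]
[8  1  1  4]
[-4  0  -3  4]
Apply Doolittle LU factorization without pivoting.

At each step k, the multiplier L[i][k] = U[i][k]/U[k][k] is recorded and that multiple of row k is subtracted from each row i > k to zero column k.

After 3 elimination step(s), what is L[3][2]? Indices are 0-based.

L[3][2] = -3

[col 0] pivot 4
  R1 -= 1*R0 → (0, 1, 0, -1)  (L[1][0] := 1)
  R2 -= 2*R0 → (0, -1, 1, 0)  (L[2][0] := 2)
  R3 -= -1*R0 → (0, 1, -3, 6)  (L[3][0] := -1)
[col 1] pivot 1
  R2 -= -1*R1 → (0, 0, 1, -1)  (L[2][1] := -1)
  R3 -= 1*R1 → (0, 0, -3, 7)  (L[3][1] := 1)
[col 2] pivot 1
  R3 -= -3*R2 → (0, 0, 0, 4)  (L[3][2] := -3)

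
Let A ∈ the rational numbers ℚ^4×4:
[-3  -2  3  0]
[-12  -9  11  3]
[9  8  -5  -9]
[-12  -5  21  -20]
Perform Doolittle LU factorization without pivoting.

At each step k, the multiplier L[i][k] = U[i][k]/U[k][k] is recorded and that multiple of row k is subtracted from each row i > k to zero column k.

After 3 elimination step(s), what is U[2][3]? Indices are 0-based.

k=0: U[0][0]=-3
  eliminate (1,0): mult=4, new row 1: (0, -1, -1, 3); set L[1][0]=4
  eliminate (2,0): mult=-3, new row 2: (0, 2, 4, -9); set L[2][0]=-3
  eliminate (3,0): mult=4, new row 3: (0, 3, 9, -20); set L[3][0]=4
k=1: U[1][1]=-1
  eliminate (2,1): mult=-2, new row 2: (0, 0, 2, -3); set L[2][1]=-2
  eliminate (3,1): mult=-3, new row 3: (0, 0, 6, -11); set L[3][1]=-3
k=2: U[2][2]=2
  eliminate (3,2): mult=3, new row 3: (0, 0, 0, -2); set L[3][2]=3

U[2][3] = -3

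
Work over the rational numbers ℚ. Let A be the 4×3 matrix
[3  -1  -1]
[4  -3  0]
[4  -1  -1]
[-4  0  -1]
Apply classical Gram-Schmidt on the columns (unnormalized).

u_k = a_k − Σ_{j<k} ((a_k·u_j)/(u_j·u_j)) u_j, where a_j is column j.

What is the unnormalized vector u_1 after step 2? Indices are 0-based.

u_1 = (0, -5/3, 1/3, -4/3)

Step 1: u_0 = a_0 = (3, 4, 4, -4).
Step 2: u_1 = a_1 − (-1/3)·u_0 = (0, -5/3, 1/3, -4/3).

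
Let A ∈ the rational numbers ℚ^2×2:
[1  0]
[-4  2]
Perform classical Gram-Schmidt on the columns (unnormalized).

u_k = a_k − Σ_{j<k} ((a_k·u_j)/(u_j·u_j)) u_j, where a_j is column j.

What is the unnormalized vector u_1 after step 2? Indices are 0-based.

u_1 = (8/17, 2/17)

Step 1: u_0 = a_0 = (1, -4).
Step 2: u_1 = a_1 − (-8/17)·u_0 = (8/17, 2/17).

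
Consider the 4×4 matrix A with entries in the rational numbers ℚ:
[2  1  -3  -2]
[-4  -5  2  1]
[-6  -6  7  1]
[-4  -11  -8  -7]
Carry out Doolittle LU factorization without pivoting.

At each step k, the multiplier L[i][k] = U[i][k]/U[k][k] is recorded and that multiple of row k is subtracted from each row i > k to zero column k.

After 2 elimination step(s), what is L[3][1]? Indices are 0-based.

L[3][1] = 3

k=0: U[0][0]=2
  eliminate (1,0): mult=-2, new row 1: (0, -3, -4, -3); set L[1][0]=-2
  eliminate (2,0): mult=-3, new row 2: (0, -3, -2, -5); set L[2][0]=-3
  eliminate (3,0): mult=-2, new row 3: (0, -9, -14, -11); set L[3][0]=-2
k=1: U[1][1]=-3
  eliminate (2,1): mult=1, new row 2: (0, 0, 2, -2); set L[2][1]=1
  eliminate (3,1): mult=3, new row 3: (0, 0, -2, -2); set L[3][1]=3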